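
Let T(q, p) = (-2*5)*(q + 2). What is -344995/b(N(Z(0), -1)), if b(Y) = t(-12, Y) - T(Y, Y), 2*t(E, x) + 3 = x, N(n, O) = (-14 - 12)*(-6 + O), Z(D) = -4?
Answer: -689990/3859 ≈ -178.80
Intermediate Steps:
N(n, O) = 156 - 26*O (N(n, O) = -26*(-6 + O) = 156 - 26*O)
T(q, p) = -20 - 10*q (T(q, p) = -10*(2 + q) = -20 - 10*q)
t(E, x) = -3/2 + x/2
b(Y) = 37/2 + 21*Y/2 (b(Y) = (-3/2 + Y/2) - (-20 - 10*Y) = (-3/2 + Y/2) + (20 + 10*Y) = 37/2 + 21*Y/2)
-344995/b(N(Z(0), -1)) = -344995/(37/2 + 21*(156 - 26*(-1))/2) = -344995/(37/2 + 21*(156 + 26)/2) = -344995/(37/2 + (21/2)*182) = -344995/(37/2 + 1911) = -344995/3859/2 = -344995*2/3859 = -689990/3859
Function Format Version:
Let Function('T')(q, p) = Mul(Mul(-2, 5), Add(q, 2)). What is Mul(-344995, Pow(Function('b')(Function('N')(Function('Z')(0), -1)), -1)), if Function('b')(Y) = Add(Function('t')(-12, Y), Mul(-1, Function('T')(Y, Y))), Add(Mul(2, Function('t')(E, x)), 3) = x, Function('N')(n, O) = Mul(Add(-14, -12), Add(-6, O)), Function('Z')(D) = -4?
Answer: Rational(-689990, 3859) ≈ -178.80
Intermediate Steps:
Function('N')(n, O) = Add(156, Mul(-26, O)) (Function('N')(n, O) = Mul(-26, Add(-6, O)) = Add(156, Mul(-26, O)))
Function('T')(q, p) = Add(-20, Mul(-10, q)) (Function('T')(q, p) = Mul(-10, Add(2, q)) = Add(-20, Mul(-10, q)))
Function('t')(E, x) = Add(Rational(-3, 2), Mul(Rational(1, 2), x))
Function('b')(Y) = Add(Rational(37, 2), Mul(Rational(21, 2), Y)) (Function('b')(Y) = Add(Add(Rational(-3, 2), Mul(Rational(1, 2), Y)), Mul(-1, Add(-20, Mul(-10, Y)))) = Add(Add(Rational(-3, 2), Mul(Rational(1, 2), Y)), Add(20, Mul(10, Y))) = Add(Rational(37, 2), Mul(Rational(21, 2), Y)))
Mul(-344995, Pow(Function('b')(Function('N')(Function('Z')(0), -1)), -1)) = Mul(-344995, Pow(Add(Rational(37, 2), Mul(Rational(21, 2), Add(156, Mul(-26, -1)))), -1)) = Mul(-344995, Pow(Add(Rational(37, 2), Mul(Rational(21, 2), Add(156, 26))), -1)) = Mul(-344995, Pow(Add(Rational(37, 2), Mul(Rational(21, 2), 182)), -1)) = Mul(-344995, Pow(Add(Rational(37, 2), 1911), -1)) = Mul(-344995, Pow(Rational(3859, 2), -1)) = Mul(-344995, Rational(2, 3859)) = Rational(-689990, 3859)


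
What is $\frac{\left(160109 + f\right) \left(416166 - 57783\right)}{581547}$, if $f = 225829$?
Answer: $\frac{46104539418}{193849} \approx 2.3784 \cdot 10^{5}$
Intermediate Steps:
$\frac{\left(160109 + f\right) \left(416166 - 57783\right)}{581547} = \frac{\left(160109 + 225829\right) \left(416166 - 57783\right)}{581547} = 385938 \cdot 358383 \cdot \frac{1}{581547} = 138313618254 \cdot \frac{1}{581547} = \frac{46104539418}{193849}$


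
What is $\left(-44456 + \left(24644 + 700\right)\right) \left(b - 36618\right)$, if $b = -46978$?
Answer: $1597686752$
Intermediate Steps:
$\left(-44456 + \left(24644 + 700\right)\right) \left(b - 36618\right) = \left(-44456 + \left(24644 + 700\right)\right) \left(-46978 - 36618\right) = \left(-44456 + 25344\right) \left(-83596\right) = \left(-19112\right) \left(-83596\right) = 1597686752$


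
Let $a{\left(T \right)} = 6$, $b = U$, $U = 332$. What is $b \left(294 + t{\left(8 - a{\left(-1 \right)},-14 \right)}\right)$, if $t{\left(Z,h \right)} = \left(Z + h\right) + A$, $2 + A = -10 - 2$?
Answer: $88976$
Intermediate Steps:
$b = 332$
$A = -14$ ($A = -2 - 12 = -14$)
$t{\left(Z,h \right)} = -14 + Z + h$ ($t{\left(Z,h \right)} = \left(Z + h\right) - 14 = -14 + Z + h$)
$b \left(294 + t{\left(8 - a{\left(-1 \right)},-14 \right)}\right) = 332 \left(294 - 26\right) = 332 \cdot 268 = 88976$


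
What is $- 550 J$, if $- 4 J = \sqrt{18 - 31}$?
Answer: $\frac{275 i \sqrt{13}}{2} \approx 495.76 i$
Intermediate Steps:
$J = - \frac{i \sqrt{13}}{4}$ ($J = - \frac{\sqrt{18 - 31}}{4} = - \frac{\sqrt{-13}}{4} = - \frac{i \sqrt{13}}{4} \approx - 0.90139 i$)
$- 550 J = - 550 \left(- \frac{i \sqrt{13}}{4}\right) = \frac{275 i \sqrt{13}}{2}$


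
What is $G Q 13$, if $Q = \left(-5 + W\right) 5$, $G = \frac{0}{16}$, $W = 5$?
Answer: $0$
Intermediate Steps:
$G = 0$ ($G = 0 \cdot \frac{1}{16} = 0$)
$Q = 0$ ($Q = \left(-5 + 5\right) 5 = 0 \cdot 5 = 0$)
$G Q 13 = 0 \cdot 0 \cdot 13 = 0 \cdot 13 = 0$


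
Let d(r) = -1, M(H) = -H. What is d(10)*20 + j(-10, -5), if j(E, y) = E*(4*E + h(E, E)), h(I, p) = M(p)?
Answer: 280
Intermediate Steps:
h(I, p) = -p
j(E, y) = 3*E**2 (j(E, y) = E*(4*E - E) = E*(3*E) = 3*E**2)
d(10)*20 + j(-10, -5) = -1*20 + 3*(-10)**2 = -20 + 3*100 = -20 + 300 = 280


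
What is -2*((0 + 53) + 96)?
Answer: -298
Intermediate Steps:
-2*((0 + 53) + 96) = -2*(53 + 96) = -2*149 = -298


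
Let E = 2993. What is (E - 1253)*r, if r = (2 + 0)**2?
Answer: 6960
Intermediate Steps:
r = 4 (r = 2**2 = 4)
(E - 1253)*r = (2993 - 1253)*4 = 1740*4 = 6960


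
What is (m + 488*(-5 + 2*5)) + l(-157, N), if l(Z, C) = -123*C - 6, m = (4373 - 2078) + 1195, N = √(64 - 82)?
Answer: 5924 - 369*I*√2 ≈ 5924.0 - 521.84*I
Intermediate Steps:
N = 3*I*√2 (N = √(-18) = 3*I*√2 ≈ 4.2426*I)
m = 3490 (m = 2295 + 1195 = 3490)
l(Z, C) = -6 - 123*C
(m + 488*(-5 + 2*5)) + l(-157, N) = (3490 + 488*(-5 + 2*5)) + (-6 - 369*I*√2) = (3490 + 488*(-5 + 10)) + (-6 - 369*I*√2) = (3490 + 488*5) + (-6 - 369*I*√2) = (3490 + 2440) + (-6 - 369*I*√2) = 5930 + (-6 - 369*I*√2) = 5924 - 369*I*√2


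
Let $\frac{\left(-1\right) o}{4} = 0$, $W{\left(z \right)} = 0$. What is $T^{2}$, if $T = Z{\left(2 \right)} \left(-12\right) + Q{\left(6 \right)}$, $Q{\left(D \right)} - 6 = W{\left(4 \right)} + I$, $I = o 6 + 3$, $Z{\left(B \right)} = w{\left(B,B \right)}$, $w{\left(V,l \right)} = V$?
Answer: $225$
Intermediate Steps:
$Z{\left(B \right)} = B$
$o = 0$ ($o = \left(-4\right) 0 = 0$)
$I = 3$ ($I = 0 \cdot 6 + 3 = 0 + 3 = 3$)
$Q{\left(D \right)} = 9$ ($Q{\left(D \right)} = 6 + \left(0 + 3\right) = 6 + 3 = 9$)
$T = -15$ ($T = 2 \left(-12\right) + 9 = -24 + 9 = -15$)
$T^{2} = \left(-15\right)^{2} = 225$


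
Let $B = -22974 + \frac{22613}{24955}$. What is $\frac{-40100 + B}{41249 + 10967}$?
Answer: $- \frac{1573989057}{1303050280} \approx -1.2079$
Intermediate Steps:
$B = - \frac{573293557}{24955}$ ($B = -22974 + 22613 \cdot \frac{1}{24955} = -22974 + \frac{22613}{24955} = - \frac{573293557}{24955} \approx -22973.0$)
$\frac{-40100 + B}{41249 + 10967} = \frac{-40100 - \frac{573293557}{24955}}{41249 + 10967} = - \frac{1573989057}{24955 \cdot 52216} = \left(- \frac{1573989057}{24955}\right) \frac{1}{52216} = - \frac{1573989057}{1303050280}$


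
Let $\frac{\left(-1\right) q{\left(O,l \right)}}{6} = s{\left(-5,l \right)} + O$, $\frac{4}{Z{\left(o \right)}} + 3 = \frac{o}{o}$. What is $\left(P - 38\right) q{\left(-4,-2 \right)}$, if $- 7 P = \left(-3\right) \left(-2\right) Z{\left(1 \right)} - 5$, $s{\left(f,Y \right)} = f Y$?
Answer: $\frac{8964}{7} \approx 1280.6$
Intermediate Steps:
$s{\left(f,Y \right)} = Y f$
$Z{\left(o \right)} = -2$ ($Z{\left(o \right)} = \frac{4}{-3 + \frac{o}{o}} = \frac{4}{-3 + 1} = \frac{4}{-2} = 4 \left(- \frac{1}{2}\right) = -2$)
$q{\left(O,l \right)} = - 6 O + 30 l$ ($q{\left(O,l \right)} = - 6 \left(l \left(-5\right) + O\right) = - 6 \left(- 5 l + O\right) = - 6 \left(O - 5 l\right) = - 6 O + 30 l$)
$P = \frac{17}{7}$ ($P = - \frac{\left(-3\right) \left(-2\right) \left(-2\right) - 5}{7} = - \frac{6 \left(-2\right) - 5}{7} = - \frac{-12 - 5}{7} = \left(- \frac{1}{7}\right) \left(-17\right) = \frac{17}{7} \approx 2.4286$)
$\left(P - 38\right) q{\left(-4,-2 \right)} = \left(\frac{17}{7} - 38\right) \left(\left(-6\right) \left(-4\right) + 30 \left(-2\right)\right) = - \frac{249 \left(24 - 60\right)}{7} = \left(- \frac{249}{7}\right) \left(-36\right) = \frac{8964}{7}$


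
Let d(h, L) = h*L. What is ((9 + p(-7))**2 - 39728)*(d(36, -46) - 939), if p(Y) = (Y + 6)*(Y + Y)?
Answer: 101721405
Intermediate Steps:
d(h, L) = L*h
p(Y) = 2*Y*(6 + Y) (p(Y) = (6 + Y)*(2*Y) = 2*Y*(6 + Y))
((9 + p(-7))**2 - 39728)*(d(36, -46) - 939) = ((9 + 2*(-7)*(6 - 7))**2 - 39728)*(-46*36 - 939) = ((9 + 2*(-7)*(-1))**2 - 39728)*(-1656 - 939) = ((9 + 14)**2 - 39728)*(-2595) = (23**2 - 39728)*(-2595) = (529 - 39728)*(-2595) = -39199*(-2595) = 101721405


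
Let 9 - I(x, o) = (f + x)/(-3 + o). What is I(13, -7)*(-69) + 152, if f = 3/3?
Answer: -2828/5 ≈ -565.60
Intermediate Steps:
f = 1 (f = 3*(1/3) = 1)
I(x, o) = 9 - (1 + x)/(-3 + o)
I(13, -7)*(-69) + 152 = ((-28 - 1*13 + 9*(-7))/(-3 - 7))*(-69) + 152 = ((-28 - 13 - 63)/(-10))*(-69) + 152 = -1/10*(-104)*(-69) + 152 = (52/5)*(-69) + 152 = -3588/5 + 152 = -2828/5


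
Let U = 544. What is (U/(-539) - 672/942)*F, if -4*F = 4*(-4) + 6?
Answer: -364440/84623 ≈ -4.3066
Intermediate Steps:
F = 5/2 (F = -(4*(-4) + 6)/4 = -(-16 + 6)/4 = -¼*(-10) = 5/2 ≈ 2.5000)
(U/(-539) - 672/942)*F = (544/(-539) - 672/942)*(5/2) = (544*(-1/539) - 672*1/942)*(5/2) = (-544/539 - 112/157)*(5/2) = -145776/84623*5/2 = -364440/84623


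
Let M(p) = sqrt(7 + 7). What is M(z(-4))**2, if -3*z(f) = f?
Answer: 14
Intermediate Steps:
z(f) = -f/3
M(p) = sqrt(14)
M(z(-4))**2 = (sqrt(14))**2 = 14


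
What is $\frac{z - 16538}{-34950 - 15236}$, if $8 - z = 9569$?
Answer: $\frac{26099}{50186} \approx 0.52005$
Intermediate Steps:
$z = -9561$ ($z = 8 - 9569 = -9561$)
$\frac{z - 16538}{-34950 - 15236} = \frac{-9561 - 16538}{-34950 - 15236} = - \frac{26099}{-50186} = \left(-26099\right) \left(- \frac{1}{50186}\right) = \frac{26099}{50186}$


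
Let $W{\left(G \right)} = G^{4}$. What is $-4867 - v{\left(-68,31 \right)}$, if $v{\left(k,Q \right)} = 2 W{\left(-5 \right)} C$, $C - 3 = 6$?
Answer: $-16117$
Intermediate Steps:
$C = 9$ ($C = 3 + 6 = 9$)
$v{\left(k,Q \right)} = 11250$ ($v{\left(k,Q \right)} = 2 \left(-5\right)^{4} \cdot 9 = 2 \cdot 625 \cdot 9 = 1250 \cdot 9 = 11250$)
$-4867 - v{\left(-68,31 \right)} = -4867 - 11250 = -16117$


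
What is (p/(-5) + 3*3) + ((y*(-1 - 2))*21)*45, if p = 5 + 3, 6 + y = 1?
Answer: 70912/5 ≈ 14182.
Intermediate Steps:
y = -5 (y = -6 + 1 = -5)
p = 8
(p/(-5) + 3*3) + ((y*(-1 - 2))*21)*45 = (8/(-5) + 3*3) + (-5*(-1 - 2)*21)*45 = (8*(-1/5) + 9) + (-5*(-3)*21)*45 = (-8/5 + 9) + (15*21)*45 = 37/5 + 315*45 = 37/5 + 14175 = 70912/5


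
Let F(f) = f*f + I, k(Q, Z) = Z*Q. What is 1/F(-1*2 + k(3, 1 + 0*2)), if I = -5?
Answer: -¼ ≈ -0.25000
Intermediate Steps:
k(Q, Z) = Q*Z
F(f) = -5 + f² (F(f) = f*f - 5 = f² - 5 = -5 + f²)
1/F(-1*2 + k(3, 1 + 0*2)) = 1/(-5 + (-1*2 + 3*(1 + 0*2))²) = 1/(-5 + (-2 + 3*(1 + 0))²) = 1/(-5 + (-2 + 3*1)²) = 1/(-5 + (-2 + 3)²) = 1/(-5 + 1²) = 1/(-5 + 1) = 1/(-4) = -¼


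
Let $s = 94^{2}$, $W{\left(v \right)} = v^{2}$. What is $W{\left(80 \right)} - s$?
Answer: $-2436$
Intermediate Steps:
$s = 8836$
$W{\left(80 \right)} - s = 80^{2} - 8836 = 6400 - 8836 = -2436$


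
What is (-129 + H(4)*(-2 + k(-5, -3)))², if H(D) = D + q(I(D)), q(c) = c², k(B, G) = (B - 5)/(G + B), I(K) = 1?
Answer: 281961/16 ≈ 17623.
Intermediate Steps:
k(B, G) = (-5 + B)/(B + G)
H(D) = 1 + D (H(D) = D + 1² = D + 1 = 1 + D)
(-129 + H(4)*(-2 + k(-5, -3)))² = (-129 + (1 + 4)*(-2 + (-5 - 5)/(-5 - 3)))² = (-129 + 5*(-2 - 10/(-8)))² = (-129 + 5*(-2 - ⅛*(-10)))² = (-129 + 5*(-2 + 5/4))² = (-129 + 5*(-¾))² = (-129 - 15/4)² = (-531/4)² = 281961/16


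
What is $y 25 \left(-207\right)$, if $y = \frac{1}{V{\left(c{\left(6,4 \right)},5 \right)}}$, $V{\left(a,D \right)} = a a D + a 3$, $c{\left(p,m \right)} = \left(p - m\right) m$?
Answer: $- \frac{5175}{344} \approx -15.044$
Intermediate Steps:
$c{\left(p,m \right)} = m \left(p - m\right)$
$V{\left(a,D \right)} = 3 a + D a^{2}$ ($V{\left(a,D \right)} = a^{2} D + 3 a = D a^{2} + 3 a = 3 a + D a^{2}$)
$y = \frac{1}{344}$ ($y = \frac{1}{4 \left(6 - 4\right) \left(3 + 5 \cdot 4 \left(6 - 4\right)\right)} = \frac{1}{4 \cdot 2 \left(3 + 5 \cdot 4 \cdot 2\right)} = \frac{1}{8 \left(3 + 5 \cdot 8\right)} = \frac{1}{8 \left(3 + 40\right)} = \frac{1}{8 \cdot 43} = \frac{1}{344} \approx 0.002907$)
$y 25 \left(-207\right) = \frac{1}{344} \cdot 25 \left(-207\right) = \frac{25}{344} \left(-207\right) = - \frac{5175}{344}$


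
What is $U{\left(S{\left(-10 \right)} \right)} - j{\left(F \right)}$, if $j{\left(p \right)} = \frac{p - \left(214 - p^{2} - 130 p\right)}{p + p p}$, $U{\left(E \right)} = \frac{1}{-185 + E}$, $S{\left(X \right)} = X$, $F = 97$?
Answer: $- \frac{2140198}{926835} \approx -2.3091$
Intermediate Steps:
$j{\left(p \right)} = \frac{-214 + p^{2} + 131 p}{p + p^{2}}$ ($j{\left(p \right)} = \frac{p + \left(-214 + p^{2} + 130 p\right)}{p + p^{2}} = \frac{-214 + p^{2} + 131 p}{p + p^{2}}$)
$U{\left(S{\left(-10 \right)} \right)} - j{\left(F \right)} = \frac{1}{-185 - 10} - \frac{-214 + 97^{2} + 131 \cdot 97}{97 \left(1 + 97\right)} = \frac{1}{-195} - \frac{-214 + 9409 + 12707}{97 \cdot 98} = - \frac{1}{195} - \frac{1}{97} \cdot \frac{1}{98} \cdot 21902 = - \frac{1}{195} - \frac{10951}{4753} = - \frac{2140198}{926835}$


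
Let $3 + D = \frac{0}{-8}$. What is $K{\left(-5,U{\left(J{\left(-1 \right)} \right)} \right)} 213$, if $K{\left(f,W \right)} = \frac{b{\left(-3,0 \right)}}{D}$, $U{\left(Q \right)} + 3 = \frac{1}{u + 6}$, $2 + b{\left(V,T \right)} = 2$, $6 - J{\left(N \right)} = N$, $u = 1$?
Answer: $0$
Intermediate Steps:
$J{\left(N \right)} = 6 - N$
$b{\left(V,T \right)} = 0$ ($b{\left(V,T \right)} = -2 + 2 = 0$)
$U{\left(Q \right)} = - \frac{20}{7}$ ($U{\left(Q \right)} = -3 + \frac{1}{1 + 6} = -3 + \frac{1}{7} = - \frac{20}{7}$)
$D = -3$ ($D = -3 + \frac{0}{-8} = -3 + 0 \left(- \frac{1}{8}\right) = -3 + 0 = -3$)
$K{\left(f,W \right)} = 0$ ($K{\left(f,W \right)} = \frac{0}{-3} = 0 \left(- \frac{1}{3}\right) = 0$)
$K{\left(-5,U{\left(J{\left(-1 \right)} \right)} \right)} 213 = 0 \cdot 213 = 0$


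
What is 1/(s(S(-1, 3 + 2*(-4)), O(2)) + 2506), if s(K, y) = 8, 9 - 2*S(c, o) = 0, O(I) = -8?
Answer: 1/2514 ≈ 0.00039777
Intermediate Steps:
S(c, o) = 9/2 (S(c, o) = 9/2 - ½*0 = 9/2 + 0 = 9/2)
1/(s(S(-1, 3 + 2*(-4)), O(2)) + 2506) = 1/(8 + 2506) = 1/2514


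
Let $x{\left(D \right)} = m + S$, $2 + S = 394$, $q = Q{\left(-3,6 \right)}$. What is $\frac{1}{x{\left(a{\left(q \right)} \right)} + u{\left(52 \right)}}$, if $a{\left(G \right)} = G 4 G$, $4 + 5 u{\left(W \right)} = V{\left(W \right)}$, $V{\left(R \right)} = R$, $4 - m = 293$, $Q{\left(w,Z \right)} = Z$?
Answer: $\frac{5}{563} \approx 0.008881$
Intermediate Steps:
$q = 6$
$m = -289$ ($m = 4 - 293 = -289$)
$u{\left(W \right)} = - \frac{4}{5} + \frac{W}{5}$
$S = 392$ ($S = -2 + 394 = 392$)
$a{\left(G \right)} = 4 G^{2}$ ($a{\left(G \right)} = 4 G G = 4 G^{2}$)
$x{\left(D \right)} = 103$ ($x{\left(D \right)} = -289 + 392 = 103$)
$\frac{1}{x{\left(a{\left(q \right)} \right)} + u{\left(52 \right)}} = \frac{1}{103 + \left(- \frac{4}{5} + \frac{1}{5} \cdot 52\right)} = \frac{1}{103 + \left(- \frac{4}{5} + \frac{52}{5}\right)} = \frac{1}{103 + \frac{48}{5}} = \frac{1}{\frac{563}{5}} = \frac{5}{563}$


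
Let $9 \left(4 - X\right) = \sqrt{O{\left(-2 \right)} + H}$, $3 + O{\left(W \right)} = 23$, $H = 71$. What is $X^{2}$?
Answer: $\frac{\left(36 - \sqrt{91}\right)^{2}}{81} \approx 8.644$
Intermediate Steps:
$O{\left(W \right)} = 20$ ($O{\left(W \right)} = -3 + 23 = 20$)
$X = 4 - \frac{\sqrt{91}}{9}$ ($X = 4 - \frac{\sqrt{20 + 71}}{9} = 4 - \frac{\sqrt{91}}{9} \approx 2.9401$)
$X^{2} = \left(4 - \frac{\sqrt{91}}{9}\right)^{2}$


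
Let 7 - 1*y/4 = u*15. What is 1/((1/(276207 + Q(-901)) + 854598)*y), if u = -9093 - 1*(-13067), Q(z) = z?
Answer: -137653/28046305728830734 ≈ -4.9081e-12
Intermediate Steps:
u = 3974 (u = -9093 + 13067 = 3974)
y = -238412 (y = 28 - 15896*15 = 28 - 4*59610 = 28 - 238440 = -238412)
1/((1/(276207 + Q(-901)) + 854598)*y) = 1/((1/(276207 - 901) + 854598)*(-238412)) = -1/238412/(1/275306 + 854598) = -1/238412/(235275956989/275306) = (275306/235275956989)*(-1/238412) = -137653/28046305728830734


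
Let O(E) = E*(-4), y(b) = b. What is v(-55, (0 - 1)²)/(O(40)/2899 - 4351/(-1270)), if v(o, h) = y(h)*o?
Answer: -202495150/12410349 ≈ -16.317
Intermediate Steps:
O(E) = -4*E
v(o, h) = h*o
v(-55, (0 - 1)²)/(O(40)/2899 - 4351/(-1270)) = ((0 - 1)²*(-55))/(-4*40/2899 - 4351/(-1270)) = ((-1)²*(-55))/(-160*1/2899 - 4351*(-1/1270)) = (1*(-55))/(-160/2899 + 4351/1270) = -55/12410349/3681730 = -55*3681730/12410349 = -202495150/12410349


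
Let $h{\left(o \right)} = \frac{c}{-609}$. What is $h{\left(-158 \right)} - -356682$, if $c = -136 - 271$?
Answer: $\frac{217219745}{609} \approx 3.5668 \cdot 10^{5}$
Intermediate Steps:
$c = -407$ ($c = -136 - 271 = -407$)
$h{\left(o \right)} = \frac{407}{609}$ ($h{\left(o \right)} = - \frac{407}{-609} = \left(-407\right) \left(- \frac{1}{609}\right) = \frac{407}{609}$)
$h{\left(-158 \right)} - -356682 = \frac{407}{609} - -356682 = \frac{407}{609} + 356682 = \frac{217219745}{609}$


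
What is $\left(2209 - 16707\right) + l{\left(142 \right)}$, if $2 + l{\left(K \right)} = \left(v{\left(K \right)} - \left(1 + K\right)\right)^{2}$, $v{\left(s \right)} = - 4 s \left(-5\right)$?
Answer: $7259309$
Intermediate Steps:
$v{\left(s \right)} = 20 s$
$l{\left(K \right)} = -2 + \left(-1 + 19 K\right)^{2}$ ($l{\left(K \right)} = -2 + \left(20 K - \left(1 + K\right)\right)^{2} = -2 + \left(-1 + 19 K\right)^{2}$)
$\left(2209 - 16707\right) + l{\left(142 \right)} = \left(2209 - 16707\right) - \left(2 - \left(-1 + 19 \cdot 142\right)^{2}\right) = -14498 - \left(2 - \left(-1 + 2698\right)^{2}\right) = -14498 - \left(2 - 2697^{2}\right) = -14498 + \left(-2 + 7273809\right) = -14498 + 7273807 = 7259309$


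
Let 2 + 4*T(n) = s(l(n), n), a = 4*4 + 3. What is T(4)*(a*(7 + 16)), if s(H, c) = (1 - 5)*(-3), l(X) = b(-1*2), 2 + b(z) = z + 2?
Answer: 2185/2 ≈ 1092.5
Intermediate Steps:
a = 19 (a = 16 + 3 = 19)
b(z) = z (b(z) = -2 + (z + 2) = -2 + (2 + z) = z)
l(X) = -2 (l(X) = -1*2 = -2)
s(H, c) = 12 (s(H, c) = -4*(-3) = 12)
T(n) = 5/2 (T(n) = -½ + (¼)*12 = -½ + 3 = 5/2)
T(4)*(a*(7 + 16)) = 5*(19*(7 + 16))/2 = 5*(19*23)/2 = (5/2)*437 = 2185/2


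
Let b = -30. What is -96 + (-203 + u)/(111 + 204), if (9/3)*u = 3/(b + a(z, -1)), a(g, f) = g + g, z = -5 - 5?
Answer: -1522151/15750 ≈ -96.645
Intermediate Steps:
z = -10
a(g, f) = 2*g
u = -1/50 (u = (3/(-30 + 2*(-10)))/3 = (3/(-30 - 20))/3 = (3/(-50))/3 = (-1/50*3)/3 = (1/3)*(-3/50) = -1/50 ≈ -0.020000)
-96 + (-203 + u)/(111 + 204) = -96 + (-203 - 1/50)/(111 + 204) = -96 - 10151/50/315 = -96 - 10151/50*1/315 = -96 - 10151/15750 = -1522151/15750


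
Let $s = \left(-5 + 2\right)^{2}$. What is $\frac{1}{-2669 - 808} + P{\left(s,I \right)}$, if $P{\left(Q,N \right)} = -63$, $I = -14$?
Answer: $- \frac{219052}{3477} \approx -63.0$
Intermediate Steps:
$s = 9$ ($s = \left(-3\right)^{2} = 9$)
$\frac{1}{-2669 - 808} + P{\left(s,I \right)} = \frac{1}{-2669 - 808} - 63 = \frac{1}{-3477} - 63 = - \frac{1}{3477} - 63 = - \frac{219052}{3477}$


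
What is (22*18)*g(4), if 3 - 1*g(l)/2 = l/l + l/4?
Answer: 792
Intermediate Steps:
g(l) = 4 - l/2 (g(l) = 6 - 2*(l/l + l/4) = 6 - 2*(1 + l*(1/4)) = 6 - 2*(1 + l/4) = 6 + (-2 - l/2) = 4 - l/2)
(22*18)*g(4) = (22*18)*(4 - 1/2*4) = 396*(4 - 2) = 396*2 = 792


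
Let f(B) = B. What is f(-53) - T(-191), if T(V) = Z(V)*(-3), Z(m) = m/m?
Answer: -50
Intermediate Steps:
Z(m) = 1
T(V) = -3 (T(V) = 1*(-3) = -3)
f(-53) - T(-191) = -53 - 1*(-3) = -53 + 3 = -50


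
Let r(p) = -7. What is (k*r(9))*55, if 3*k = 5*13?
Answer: -25025/3 ≈ -8341.7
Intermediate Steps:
k = 65/3 (k = (5*13)/3 = (⅓)*65 = 65/3 ≈ 21.667)
(k*r(9))*55 = ((65/3)*(-7))*55 = -455/3*55 = -25025/3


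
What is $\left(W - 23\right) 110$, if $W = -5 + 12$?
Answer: $-1760$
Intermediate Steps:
$W = 7$
$\left(W - 23\right) 110 = \left(7 - 23\right) 110 = \left(-16\right) 110 = -1760$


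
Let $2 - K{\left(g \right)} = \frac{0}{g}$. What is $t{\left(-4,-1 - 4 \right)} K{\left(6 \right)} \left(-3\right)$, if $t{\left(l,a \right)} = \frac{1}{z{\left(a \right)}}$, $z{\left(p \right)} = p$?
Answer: $\frac{6}{5} \approx 1.2$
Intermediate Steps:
$K{\left(g \right)} = 2$ ($K{\left(g \right)} = 2 - \frac{0}{g} = 2 - 0 = 2 + 0 = 2$)
$t{\left(l,a \right)} = \frac{1}{a}$
$t{\left(-4,-1 - 4 \right)} K{\left(6 \right)} \left(-3\right) = \frac{1}{-1 - 4} \cdot 2 \left(-3\right) = \frac{1}{-5} \cdot 2 \left(-3\right) = \left(- \frac{1}{5}\right) 2 \left(-3\right) = \left(- \frac{2}{5}\right) \left(-3\right) = \frac{6}{5}$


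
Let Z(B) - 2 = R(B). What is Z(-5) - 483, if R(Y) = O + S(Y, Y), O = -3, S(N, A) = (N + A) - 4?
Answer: -498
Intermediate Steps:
S(N, A) = -4 + A + N (S(N, A) = (A + N) - 4 = -4 + A + N)
R(Y) = -7 + 2*Y (R(Y) = -3 + (-4 + Y + Y) = -3 + (-4 + 2*Y) = -7 + 2*Y)
Z(B) = -5 + 2*B (Z(B) = 2 + (-7 + 2*B) = -5 + 2*B)
Z(-5) - 483 = (-5 + 2*(-5)) - 483 = (-5 - 10) - 483 = -15 - 483 = -498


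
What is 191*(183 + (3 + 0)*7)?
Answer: 38964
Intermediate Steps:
191*(183 + (3 + 0)*7) = 191*(183 + 3*7) = 191*(183 + 21) = 191*204 = 38964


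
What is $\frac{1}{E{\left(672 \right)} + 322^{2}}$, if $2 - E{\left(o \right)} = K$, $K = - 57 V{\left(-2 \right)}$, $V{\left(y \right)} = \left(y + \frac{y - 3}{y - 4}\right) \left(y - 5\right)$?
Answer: $\frac{2}{208303} \approx 9.6014 \cdot 10^{-6}$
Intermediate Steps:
$V{\left(y \right)} = \left(-5 + y\right) \left(y + \frac{-3 + y}{-4 + y}\right)$ ($V{\left(y \right)} = \left(y + \frac{-3 + y}{-4 + y}\right) \left(-5 + y\right) = \left(-5 + y\right) \left(y + \frac{-3 + y}{-4 + y}\right)$)
$K = - \frac{931}{2}$ ($K = - 57 \frac{15 + \left(-2\right)^{3} - 8 \left(-2\right)^{2} + 12 \left(-2\right)}{-4 - 2} = - 57 \frac{15 - 8 - 32 - 24}{-6} = - 57 \left(- \frac{15 - 8 - 32 - 24}{6}\right) = - 57 \left(\left(- \frac{1}{6}\right) \left(-49\right)\right) = \left(-57\right) \frac{49}{6} = - \frac{931}{2} \approx -465.5$)
$E{\left(o \right)} = \frac{935}{2}$ ($E{\left(o \right)} = 2 - - \frac{931}{2} = 2 + \frac{931}{2} = \frac{935}{2}$)
$\frac{1}{E{\left(672 \right)} + 322^{2}} = \frac{1}{\frac{935}{2} + 322^{2}} = \frac{1}{\frac{935}{2} + 103684} = \frac{1}{\frac{208303}{2}} = \frac{2}{208303}$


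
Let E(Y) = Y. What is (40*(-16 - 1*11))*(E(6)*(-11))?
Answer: 71280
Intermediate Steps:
(40*(-16 - 1*11))*(E(6)*(-11)) = (40*(-16 - 1*11))*(6*(-11)) = (40*(-16 - 11))*(-66) = (40*(-27))*(-66) = -1080*(-66) = 71280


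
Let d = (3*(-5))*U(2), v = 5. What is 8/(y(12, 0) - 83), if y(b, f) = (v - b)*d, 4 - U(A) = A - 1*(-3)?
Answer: -2/47 ≈ -0.042553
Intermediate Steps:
U(A) = 1 - A (U(A) = 4 - (A - 1*(-3)) = 4 - (A + 3) = 4 - (3 + A) = 4 + (-3 - A) = 1 - A)
d = 15 (d = (3*(-5))*(1 - 1*2) = -15*(1 - 2) = -15*(-1) = 15)
y(b, f) = 75 - 15*b (y(b, f) = (5 - b)*15 = 75 - 15*b)
8/(y(12, 0) - 83) = 8/((75 - 15*12) - 83) = 8/((75 - 180) - 83) = 8/(-105 - 83) = 8/(-188) = -1/188*8 = -2/47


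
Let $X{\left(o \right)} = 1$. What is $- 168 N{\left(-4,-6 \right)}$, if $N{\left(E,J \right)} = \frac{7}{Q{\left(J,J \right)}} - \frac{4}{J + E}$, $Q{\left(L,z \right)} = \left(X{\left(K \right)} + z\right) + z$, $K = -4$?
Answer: $\frac{2184}{55} \approx 39.709$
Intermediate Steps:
$Q{\left(L,z \right)} = 1 + 2 z$ ($Q{\left(L,z \right)} = \left(1 + z\right) + z = 1 + 2 z$)
$N{\left(E,J \right)} = - \frac{4}{E + J} + \frac{7}{1 + 2 J}$ ($N{\left(E,J \right)} = \frac{7}{1 + 2 J} - \frac{4}{J + E} = \frac{7}{1 + 2 J} - \frac{4}{E + J} = - \frac{4}{E + J} + \frac{7}{1 + 2 J}$)
$- 168 N{\left(-4,-6 \right)} = - 168 \frac{-4 - -6 + 7 \left(-4\right)}{\left(1 + 2 \left(-6\right)\right) \left(-4 - 6\right)} = - 168 \frac{-4 + 6 - 28}{\left(1 - 12\right) \left(-10\right)} = - 168 \frac{1}{-11} \left(- \frac{1}{10}\right) \left(-26\right) = - 168 \left(\left(- \frac{1}{11}\right) \left(- \frac{1}{10}\right) \left(-26\right)\right) = \left(-168\right) \left(- \frac{13}{55}\right) = \frac{2184}{55}$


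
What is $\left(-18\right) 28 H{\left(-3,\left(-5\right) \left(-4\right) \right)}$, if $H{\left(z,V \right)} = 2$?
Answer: $-1008$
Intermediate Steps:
$\left(-18\right) 28 H{\left(-3,\left(-5\right) \left(-4\right) \right)} = \left(-18\right) 28 \cdot 2 = \left(-504\right) 2 = -1008$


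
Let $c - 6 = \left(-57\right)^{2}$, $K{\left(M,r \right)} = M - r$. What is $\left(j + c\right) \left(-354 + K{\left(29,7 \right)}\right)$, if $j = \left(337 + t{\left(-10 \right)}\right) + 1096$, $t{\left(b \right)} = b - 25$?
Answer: $-1544796$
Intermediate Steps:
$t{\left(b \right)} = -25 + b$
$c = 3255$ ($c = 6 + \left(-57\right)^{2} = 6 + 3249 = 3255$)
$j = 1398$ ($j = \left(337 - 35\right) + 1096 = 302 + 1096 = 1398$)
$\left(j + c\right) \left(-354 + K{\left(29,7 \right)}\right) = \left(1398 + 3255\right) \left(-354 + \left(29 - 7\right)\right) = 4653 \left(-354 + \left(29 - 7\right)\right) = 4653 \left(-354 + 22\right) = 4653 \left(-332\right) = -1544796$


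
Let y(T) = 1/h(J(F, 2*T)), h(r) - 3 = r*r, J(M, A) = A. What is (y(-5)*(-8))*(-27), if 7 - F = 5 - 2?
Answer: 216/103 ≈ 2.0971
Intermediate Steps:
F = 4 (F = 7 - (5 - 2) = 7 - 1*3 = 7 - 3 = 4)
h(r) = 3 + r**2 (h(r) = 3 + r*r = 3 + r**2)
y(T) = 1/(3 + 4*T**2) (y(T) = 1/(3 + (2*T)**2) = 1/(3 + 4*T**2))
(y(-5)*(-8))*(-27) = (-8/(3 + 4*(-5)**2))*(-27) = (-8/(3 + 4*25))*(-27) = (-8/(3 + 100))*(-27) = (-8/103)*(-27) = ((1/103)*(-8))*(-27) = -8/103*(-27) = 216/103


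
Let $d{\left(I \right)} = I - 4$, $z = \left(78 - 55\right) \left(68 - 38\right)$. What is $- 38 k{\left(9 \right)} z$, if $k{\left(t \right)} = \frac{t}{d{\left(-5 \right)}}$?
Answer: $26220$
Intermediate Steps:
$z = 690$ ($z = 23 \cdot 30 = 690$)
$d{\left(I \right)} = -4 + I$ ($d{\left(I \right)} = I - 4 = -4 + I$)
$k{\left(t \right)} = - \frac{t}{9}$ ($k{\left(t \right)} = \frac{t}{-4 - 5} = \frac{t}{-9} = t \left(- \frac{1}{9}\right) = - \frac{t}{9}$)
$- 38 k{\left(9 \right)} z = - 38 \left(\left(- \frac{1}{9}\right) 9\right) 690 = \left(-38\right) \left(-1\right) 690 = 38 \cdot 690 = 26220$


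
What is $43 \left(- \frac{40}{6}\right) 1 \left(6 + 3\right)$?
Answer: $-2580$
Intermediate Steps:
$43 \left(- \frac{40}{6}\right) 1 \left(6 + 3\right) = 43 \left(\left(-40\right) \frac{1}{6}\right) 1 \cdot 9 = 43 \left(- \frac{20}{3}\right) 9 = \left(- \frac{860}{3}\right) 9 = -2580$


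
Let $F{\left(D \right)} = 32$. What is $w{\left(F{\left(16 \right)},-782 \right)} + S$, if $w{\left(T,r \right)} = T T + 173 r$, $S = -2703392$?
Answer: $-2837654$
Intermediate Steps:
$w{\left(T,r \right)} = T^{2} + 173 r$
$w{\left(F{\left(16 \right)},-782 \right)} + S = \left(32^{2} + 173 \left(-782\right)\right) - 2703392 = \left(1024 - 135286\right) - 2703392 = -134262 - 2703392 = -2837654$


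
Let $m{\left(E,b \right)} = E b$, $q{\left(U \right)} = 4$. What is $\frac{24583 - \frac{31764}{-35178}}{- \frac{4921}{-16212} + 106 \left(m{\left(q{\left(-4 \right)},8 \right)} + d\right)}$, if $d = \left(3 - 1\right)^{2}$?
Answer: $\frac{333817639668}{51820471417} \approx 6.4418$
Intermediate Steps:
$d = 4$ ($d = 2^{2} = 4$)
$\frac{24583 - \frac{31764}{-35178}}{- \frac{4921}{-16212} + 106 \left(m{\left(q{\left(-4 \right)},8 \right)} + d\right)} = \frac{24583 - \frac{31764}{-35178}}{- \frac{4921}{-16212} + 106 \left(4 \cdot 8 + 4\right)} = \frac{24583 - - \frac{5294}{5863}}{\left(-4921\right) \left(- \frac{1}{16212}\right) + 106 \left(32 + 4\right)} = \frac{24583 + \frac{5294}{5863}}{\frac{703}{2316} + 106 \cdot 36} = \frac{144135423}{5863 \left(\frac{703}{2316} + 3816\right)} = \frac{144135423}{5863 \cdot \frac{8838559}{2316}} = \frac{144135423}{5863} \cdot \frac{2316}{8838559} = \frac{333817639668}{51820471417}$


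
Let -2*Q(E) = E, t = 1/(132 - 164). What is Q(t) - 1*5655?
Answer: -361919/64 ≈ -5655.0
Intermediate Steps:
t = -1/32 (t = 1/(-32) = -1/32 ≈ -0.031250)
Q(E) = -E/2
Q(t) - 1*5655 = -½*(-1/32) - 1*5655 = 1/64 - 5655 = -361919/64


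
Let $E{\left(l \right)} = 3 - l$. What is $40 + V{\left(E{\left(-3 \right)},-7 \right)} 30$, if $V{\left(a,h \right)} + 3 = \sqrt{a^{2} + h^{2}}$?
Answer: $-50 + 30 \sqrt{85} \approx 226.59$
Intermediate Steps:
$V{\left(a,h \right)} = -3 + \sqrt{a^{2} + h^{2}}$
$40 + V{\left(E{\left(-3 \right)},-7 \right)} 30 = 40 + \left(-3 + \sqrt{\left(3 - -3\right)^{2} + \left(-7\right)^{2}}\right) 30 = 40 + \left(-3 + \sqrt{\left(3 + 3\right)^{2} + 49}\right) 30 = 40 + \left(-3 + \sqrt{6^{2} + 49}\right) 30 = 40 + \left(-3 + \sqrt{36 + 49}\right) 30 = 40 + \left(-3 + \sqrt{85}\right) 30 = 40 - \left(90 - 30 \sqrt{85}\right) = -50 + 30 \sqrt{85}$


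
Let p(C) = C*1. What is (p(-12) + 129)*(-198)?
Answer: -23166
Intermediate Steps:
p(C) = C
(p(-12) + 129)*(-198) = (-12 + 129)*(-198) = 117*(-198) = -23166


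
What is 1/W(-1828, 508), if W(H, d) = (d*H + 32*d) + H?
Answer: -1/914196 ≈ -1.0939e-6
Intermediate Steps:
W(H, d) = H + 32*d + H*d (W(H, d) = (H*d + 32*d) + H = (32*d + H*d) + H = H + 32*d + H*d)
1/W(-1828, 508) = 1/(-1828 + 32*508 - 1828*508) = 1/(-1828 + 16256 - 928624) = 1/(-914196) = -1/914196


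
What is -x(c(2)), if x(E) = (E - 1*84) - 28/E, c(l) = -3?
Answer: 233/3 ≈ 77.667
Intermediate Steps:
x(E) = -84 + E - 28/E (x(E) = (E - 84) - 28/E = (-84 + E) - 28/E = -84 + E - 28/E)
-x(c(2)) = -(-84 - 3 - 28/(-3)) = -(-84 - 3 - 28*(-1/3)) = -(-84 - 3 + 28/3) = -1*(-233/3) = 233/3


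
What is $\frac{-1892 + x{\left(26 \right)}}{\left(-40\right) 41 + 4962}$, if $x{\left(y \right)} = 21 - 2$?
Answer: $- \frac{1873}{3322} \approx -0.56382$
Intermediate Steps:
$x{\left(y \right)} = 19$
$\frac{-1892 + x{\left(26 \right)}}{\left(-40\right) 41 + 4962} = \frac{-1892 + 19}{\left(-40\right) 41 + 4962} = - \frac{1873}{-1640 + 4962} = - \frac{1873}{3322}$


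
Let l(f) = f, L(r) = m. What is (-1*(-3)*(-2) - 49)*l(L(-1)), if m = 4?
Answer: -220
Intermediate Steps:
L(r) = 4
(-1*(-3)*(-2) - 49)*l(L(-1)) = (-1*(-3)*(-2) - 49)*4 = (3*(-2) - 49)*4 = (-6 - 49)*4 = -55*4 = -220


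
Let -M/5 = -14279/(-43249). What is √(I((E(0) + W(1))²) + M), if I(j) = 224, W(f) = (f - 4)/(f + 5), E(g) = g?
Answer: √415898861869/43249 ≈ 14.911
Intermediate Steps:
W(f) = (-4 + f)/(5 + f)
M = -71395/43249 (M = -(-71395)/(-43249) = -(-71395)*(-1)/43249 = -5*14279/43249 = -71395/43249 ≈ -1.6508)
√(I((E(0) + W(1))²) + M) = √(224 - 71395/43249) = √(9616381/43249) = √415898861869/43249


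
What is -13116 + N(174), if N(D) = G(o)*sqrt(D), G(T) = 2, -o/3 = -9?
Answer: -13116 + 2*sqrt(174) ≈ -13090.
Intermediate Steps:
o = 27 (o = -3*(-9) = 27)
N(D) = 2*sqrt(D)
-13116 + N(174) = -13116 + 2*sqrt(174)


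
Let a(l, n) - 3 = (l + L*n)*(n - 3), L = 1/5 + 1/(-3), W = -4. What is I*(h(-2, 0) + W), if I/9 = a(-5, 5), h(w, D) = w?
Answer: 450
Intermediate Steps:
L = -2/15 (L = 1*(⅕) + 1*(-⅓) = ⅕ - ⅓ = -2/15 ≈ -0.13333)
a(l, n) = 3 + (-3 + n)*(l - 2*n/15) (a(l, n) = 3 + (l - 2*n/15)*(n - 3) = 3 + (l - 2*n/15)*(-3 + n) = 3 + (-3 + n)*(l - 2*n/15))
I = -75 (I = 9*(3 - 3*(-5) - 2/15*5² + (⅖)*5 - 5*5) = 9*(3 + 15 - 2/15*25 + 2 - 25) = 9*(3 + 15 - 10/3 + 2 - 25) = 9*(-25/3) = -75)
I*(h(-2, 0) + W) = -75*(-2 - 4) = -75*(-6) = 450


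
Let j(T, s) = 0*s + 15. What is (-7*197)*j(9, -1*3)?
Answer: -20685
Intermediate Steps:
j(T, s) = 15 (j(T, s) = 0 + 15 = 15)
(-7*197)*j(9, -1*3) = -7*197*15 = -1379*15 = -20685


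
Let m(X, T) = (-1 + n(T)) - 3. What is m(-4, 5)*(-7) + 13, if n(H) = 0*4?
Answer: 41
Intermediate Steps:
n(H) = 0
m(X, T) = -4 (m(X, T) = (-1 + 0) - 3 = -1 - 3 = -4)
m(-4, 5)*(-7) + 13 = -4*(-7) + 13 = 28 + 13 = 41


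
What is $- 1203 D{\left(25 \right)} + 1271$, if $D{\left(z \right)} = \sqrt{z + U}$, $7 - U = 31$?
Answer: $68$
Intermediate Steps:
$U = -24$ ($U = 7 - 31 = -24$)
$D{\left(z \right)} = \sqrt{-24 + z}$ ($D{\left(z \right)} = \sqrt{z - 24} = \sqrt{-24 + z}$)
$- 1203 D{\left(25 \right)} + 1271 = - 1203 \sqrt{-24 + 25} + 1271 = - 1203 \sqrt{1} + 1271 = \left(-1203\right) 1 + 1271 = -1203 + 1271 = 68$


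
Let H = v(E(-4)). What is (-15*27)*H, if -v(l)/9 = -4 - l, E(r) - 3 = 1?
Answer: -29160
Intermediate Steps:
E(r) = 4 (E(r) = 3 + 1 = 4)
v(l) = 36 + 9*l (v(l) = -9*(-4 - l) = 36 + 9*l)
H = 72 (H = 36 + 9*4 = 36 + 36 = 72)
(-15*27)*H = -15*27*72 = -405*72 = -29160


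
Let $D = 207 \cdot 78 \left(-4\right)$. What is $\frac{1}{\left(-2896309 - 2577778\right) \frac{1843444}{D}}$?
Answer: $\frac{16146}{2522793208907} \approx 6.4001 \cdot 10^{-9}$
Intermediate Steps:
$D = -64584$ ($D = 16146 \left(-4\right) = -64584$)
$\frac{1}{\left(-2896309 - 2577778\right) \frac{1843444}{D}} = \frac{1}{\left(-2896309 - 2577778\right) \frac{1843444}{-64584}} = \frac{1}{\left(-5474087\right) 1843444 \left(- \frac{1}{64584}\right)} = - \frac{1}{5474087 \left(- \frac{460861}{16146}\right)} = \left(- \frac{1}{5474087}\right) \left(- \frac{16146}{460861}\right) = \frac{16146}{2522793208907}$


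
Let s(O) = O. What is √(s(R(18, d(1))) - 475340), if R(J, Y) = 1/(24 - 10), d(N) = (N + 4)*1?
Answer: I*√93166626/14 ≈ 689.45*I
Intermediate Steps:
d(N) = 4 + N (d(N) = (4 + N)*1 = 4 + N)
R(J, Y) = 1/14
√(s(R(18, d(1))) - 475340) = √(1/14 - 475340) = √(-6654759/14) = I*√93166626/14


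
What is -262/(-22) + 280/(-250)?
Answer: 2967/275 ≈ 10.789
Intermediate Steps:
-262/(-22) + 280/(-250) = -262*(-1/22) + 280*(-1/250) = 131/11 - 28/25 = 2967/275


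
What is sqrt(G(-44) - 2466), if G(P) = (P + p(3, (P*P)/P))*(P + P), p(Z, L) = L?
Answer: sqrt(5278) ≈ 72.650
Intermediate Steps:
G(P) = 4*P**2 (G(P) = (P + (P*P)/P)*(P + P) = (P + P**2/P)*(2*P) = (P + P)*(2*P) = (2*P)*(2*P) = 4*P**2)
sqrt(G(-44) - 2466) = sqrt(4*(-44)**2 - 2466) = sqrt(4*1936 - 2466) = sqrt(7744 - 2466) = sqrt(5278)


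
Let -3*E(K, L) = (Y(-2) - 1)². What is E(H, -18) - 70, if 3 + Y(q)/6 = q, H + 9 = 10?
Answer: -1171/3 ≈ -390.33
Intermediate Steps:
H = 1 (H = -9 + 10 = 1)
Y(q) = -18 + 6*q
E(K, L) = -961/3 (E(K, L) = -((-18 + 6*(-2)) - 1)²/3 = -((-18 - 12) - 1)²/3 = -(-30 - 1)²/3 = -⅓*(-31)² = -⅓*961 = -961/3)
E(H, -18) - 70 = -961/3 - 70 = -1171/3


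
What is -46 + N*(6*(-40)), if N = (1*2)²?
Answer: -1006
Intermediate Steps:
N = 4 (N = 2² = 4)
-46 + N*(6*(-40)) = -46 + 4*(6*(-40)) = -46 + 4*(-240) = -46 - 960 = -1006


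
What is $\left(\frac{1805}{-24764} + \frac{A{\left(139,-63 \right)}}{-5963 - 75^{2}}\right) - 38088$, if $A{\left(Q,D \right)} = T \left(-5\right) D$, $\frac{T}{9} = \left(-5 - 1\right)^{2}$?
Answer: $- \frac{2733120021649}{71741308} \approx -38097.0$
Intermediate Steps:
$T = 324$ ($T = 9 \left(-5 - 1\right)^{2} = 9 \left(-6\right)^{2} = 9 \cdot 36 = 324$)
$A{\left(Q,D \right)} = - 1620 D$ ($A{\left(Q,D \right)} = 324 \left(-5\right) D = - 1620 D$)
$\left(\frac{1805}{-24764} + \frac{A{\left(139,-63 \right)}}{-5963 - 75^{2}}\right) - 38088 = \left(\frac{1805}{-24764} + \frac{\left(-1620\right) \left(-63\right)}{-5963 - 75^{2}}\right) - 38088 = \left(1805 \left(- \frac{1}{24764}\right) + \frac{102060}{-5963 - 5625}\right) - 38088 = \left(- \frac{1805}{24764} + \frac{102060}{-5963 - 5625}\right) - 38088 = \left(- \frac{1805}{24764} + \frac{102060}{-11588}\right) - 38088 = \left(- \frac{1805}{24764} + 102060 \left(- \frac{1}{11588}\right)\right) - 38088 = \left(- \frac{1805}{24764} - \frac{25515}{2897}\right) - 38088 = - \frac{637082545}{71741308} - 38088 = - \frac{2733120021649}{71741308}$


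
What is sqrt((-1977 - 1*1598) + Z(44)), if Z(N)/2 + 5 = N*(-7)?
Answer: I*sqrt(4201) ≈ 64.815*I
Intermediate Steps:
Z(N) = -10 - 14*N (Z(N) = -10 + 2*(N*(-7)) = -10 + 2*(-7*N) = -10 - 14*N)
sqrt((-1977 - 1*1598) + Z(44)) = sqrt((-1977 - 1*1598) + (-10 - 14*44)) = sqrt((-1977 - 1598) + (-10 - 616)) = sqrt(-3575 - 626) = sqrt(-4201) = I*sqrt(4201)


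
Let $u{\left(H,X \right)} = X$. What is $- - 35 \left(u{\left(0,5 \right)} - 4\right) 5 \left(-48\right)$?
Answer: $-8400$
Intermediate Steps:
$- - 35 \left(u{\left(0,5 \right)} - 4\right) 5 \left(-48\right) = - - 35 \left(5 - 4\right) 5 \left(-48\right) = - - 35 \cdot 1 \cdot 5 \left(-48\right) = - \left(-35\right) 5 \left(-48\right) = - \left(-175\right) \left(-48\right) = \left(-1\right) 8400 = -8400$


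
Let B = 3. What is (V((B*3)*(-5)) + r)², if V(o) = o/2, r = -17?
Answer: 6241/4 ≈ 1560.3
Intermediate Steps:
V(o) = o/2 (V(o) = o*(½) = o/2)
(V((B*3)*(-5)) + r)² = (((3*3)*(-5))/2 - 17)² = ((9*(-5))/2 - 17)² = ((½)*(-45) - 17)² = (-45/2 - 17)² = (-79/2)² = 6241/4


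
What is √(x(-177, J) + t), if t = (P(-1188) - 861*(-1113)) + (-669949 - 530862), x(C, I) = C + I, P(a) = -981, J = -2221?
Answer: I*√245897 ≈ 495.88*I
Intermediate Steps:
t = -243499 (t = (-981 - 861*(-1113)) + (-669949 - 530862) = (-981 + 958293) - 1200811 = 957312 - 1200811 = -243499)
√(x(-177, J) + t) = √((-177 - 2221) - 243499) = √(-2398 - 243499) = √(-245897) = I*√245897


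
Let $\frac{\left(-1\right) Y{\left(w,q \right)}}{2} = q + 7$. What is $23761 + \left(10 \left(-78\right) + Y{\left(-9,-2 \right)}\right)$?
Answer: $22971$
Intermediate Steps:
$Y{\left(w,q \right)} = -14 - 2 q$ ($Y{\left(w,q \right)} = - 2 \left(q + 7\right) = - 2 \left(7 + q\right) = -14 - 2 q$)
$23761 + \left(10 \left(-78\right) + Y{\left(-9,-2 \right)}\right) = 23761 + \left(10 \left(-78\right) - 10\right) = 23761 + \left(-780 + \left(-14 + 4\right)\right) = 23761 - 790 = 22971$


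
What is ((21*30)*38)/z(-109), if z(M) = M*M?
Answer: 23940/11881 ≈ 2.0150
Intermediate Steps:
z(M) = M**2
((21*30)*38)/z(-109) = ((21*30)*38)/((-109)**2) = (630*38)/11881 = 23940*(1/11881) = 23940/11881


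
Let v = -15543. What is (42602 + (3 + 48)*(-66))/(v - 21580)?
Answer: -39236/37123 ≈ -1.0569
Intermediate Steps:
(42602 + (3 + 48)*(-66))/(v - 21580) = (42602 + (3 + 48)*(-66))/(-15543 - 21580) = (42602 + 51*(-66))/(-37123) = (42602 - 3366)*(-1/37123) = 39236*(-1/37123) = -39236/37123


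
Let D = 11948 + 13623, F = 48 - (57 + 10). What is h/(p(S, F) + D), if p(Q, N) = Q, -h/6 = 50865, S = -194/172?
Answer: -8748780/733003 ≈ -11.936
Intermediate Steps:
S = -97/86 (S = -194*1/172 = -97/86 ≈ -1.1279)
h = -305190 (h = -6*50865 = -305190)
F = -19 (F = 48 - 1*67 = 48 - 67 = -19)
D = 25571
h/(p(S, F) + D) = -305190/(-97/86 + 25571) = -305190/2199009/86 = -305190*86/2199009 = -8748780/733003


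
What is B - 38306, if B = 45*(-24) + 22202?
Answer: -17184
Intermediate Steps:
B = 21122 (B = -1080 + 22202 = 21122)
B - 38306 = 21122 - 38306 = -17184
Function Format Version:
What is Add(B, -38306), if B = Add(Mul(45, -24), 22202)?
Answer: -17184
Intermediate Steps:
B = 21122 (B = Add(-1080, 22202) = 21122)
Add(B, -38306) = Add(21122, -38306) = -17184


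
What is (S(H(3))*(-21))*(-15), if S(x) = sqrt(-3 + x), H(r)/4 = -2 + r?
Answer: 315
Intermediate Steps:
H(r) = -8 + 4*r (H(r) = 4*(-2 + r) = -8 + 4*r)
(S(H(3))*(-21))*(-15) = (sqrt(-3 + (-8 + 4*3))*(-21))*(-15) = (sqrt(-3 + (-8 + 12))*(-21))*(-15) = (sqrt(-3 + 4)*(-21))*(-15) = (sqrt(1)*(-21))*(-15) = (1*(-21))*(-15) = -21*(-15) = 315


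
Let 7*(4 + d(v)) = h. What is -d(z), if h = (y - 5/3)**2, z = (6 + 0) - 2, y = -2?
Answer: 131/63 ≈ 2.0794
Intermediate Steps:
z = 4 (z = 6 - 2 = 4)
h = 121/9 (h = (-2 - 5/3)**2 = (-11/3)**2 = 121/9 ≈ 13.444)
d(v) = -131/63 (d(v) = -4 + (1/7)*(121/9) = -4 + 121/63 = -131/63)
-d(z) = -1*(-131/63) = 131/63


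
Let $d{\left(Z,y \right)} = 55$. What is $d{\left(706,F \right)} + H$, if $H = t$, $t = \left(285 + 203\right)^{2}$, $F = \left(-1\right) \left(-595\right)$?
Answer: $238199$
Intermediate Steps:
$F = 595$
$t = 238144$ ($t = 488^{2} = 238144$)
$H = 238144$
$d{\left(706,F \right)} + H = 55 + 238144 = 238199$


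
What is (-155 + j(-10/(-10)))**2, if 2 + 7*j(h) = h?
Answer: 1179396/49 ≈ 24069.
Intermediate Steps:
j(h) = -2/7 + h/7
(-155 + j(-10/(-10)))**2 = (-155 + (-2/7 + (-10/(-10))/7))**2 = (-155 + (-2/7 + (-10*(-1/10))/7))**2 = (-155 + (-2/7 + (1/7)*1))**2 = (-155 + (-2/7 + 1/7))**2 = (-155 - 1/7)**2 = (-1086/7)**2 = 1179396/49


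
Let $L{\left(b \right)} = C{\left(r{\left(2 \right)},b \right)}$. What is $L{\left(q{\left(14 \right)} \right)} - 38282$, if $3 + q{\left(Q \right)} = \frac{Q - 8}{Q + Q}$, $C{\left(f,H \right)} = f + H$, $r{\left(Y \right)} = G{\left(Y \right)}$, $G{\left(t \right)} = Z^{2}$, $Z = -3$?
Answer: $- \frac{535861}{14} \approx -38276.0$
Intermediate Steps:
$G{\left(t \right)} = 9$ ($G{\left(t \right)} = \left(-3\right)^{2} = 9$)
$r{\left(Y \right)} = 9$
$C{\left(f,H \right)} = H + f$
$q{\left(Q \right)} = -3 + \frac{-8 + Q}{2 Q}$ ($q{\left(Q \right)} = -3 + \frac{Q - 8}{Q + Q} = -3 + \frac{-8 + Q}{2 Q}$)
$L{\left(b \right)} = 9 + b$ ($L{\left(b \right)} = b + 9 = 9 + b$)
$L{\left(q{\left(14 \right)} \right)} - 38282 = \left(9 - \left(\frac{5}{2} + \frac{4}{14}\right)\right) - 38282 = \left(9 - \frac{39}{14}\right) - 38282 = \frac{87}{14} - 38282 = - \frac{535861}{14}$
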